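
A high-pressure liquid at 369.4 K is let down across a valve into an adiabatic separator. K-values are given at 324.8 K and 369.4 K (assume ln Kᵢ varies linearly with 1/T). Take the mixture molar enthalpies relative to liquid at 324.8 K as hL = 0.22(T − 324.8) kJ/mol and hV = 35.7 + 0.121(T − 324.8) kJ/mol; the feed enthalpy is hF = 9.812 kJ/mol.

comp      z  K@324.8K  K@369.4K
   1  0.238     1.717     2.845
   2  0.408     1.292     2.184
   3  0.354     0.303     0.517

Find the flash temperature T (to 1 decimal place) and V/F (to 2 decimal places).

T = 328.5 K, V/F = 0.25

Adiabatic flash: solve Rachford–Rice at each trial T, then check hF = ψ·hV(T) + (1−ψ)·hL(T).
  T = 324.8 K: K = (1.717, 1.292, 0.303), RR gives ψ = 0.129, H_out = 4.594 kJ/mol
  T = 369.4 K: K = (2.845, 2.184, 0.517), RR gives ψ = 1.000, H_out = 41.097 kJ/mol
  T = 347.1 K: K = (2.246, 1.708, 0.403), RR gives ψ = 0.679, H_out = 27.650 kJ/mol
  T = 336.0 K: K = (1.974, 1.494, 0.351), RR gives ψ = 0.453, H_out = 18.140 kJ/mol
  T = 330.4 K: K = (1.843, 1.391, 0.327), RR gives ψ = 0.310, H_out = 12.130 kJ/mol
  T = 327.6 K: K = (1.779, 1.341, 0.315), RR gives ψ = 0.226, H_out = 8.604 kJ/mol
  T = 329.0 K: K = (1.811, 1.366, 0.321), RR gives ψ = 0.269, H_out = 10.420 kJ/mol
Linear interpolation between T = 327.6 (H_out = 8.604) and T = 329.0 (H_out = 10.420) on hF = 9.812 gives T ≈ 328.5 K, at which ψ = 0.25.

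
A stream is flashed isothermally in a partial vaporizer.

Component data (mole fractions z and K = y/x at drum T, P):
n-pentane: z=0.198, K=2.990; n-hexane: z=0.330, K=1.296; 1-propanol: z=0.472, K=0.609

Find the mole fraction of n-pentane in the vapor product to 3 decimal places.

y_n-pentane = 0.253

Rachford–Rice: g(β) = Σ zᵢ(Kᵢ−1)/(1+β(Kᵢ−1)) = 0.
Check two-phase: ΣzᵢKᵢ = 1.307 > 1 and Σzᵢ/Kᵢ = 1.096 > 1, so g(0) = 0.307 > 0 and g(1) = -0.096 < 0.
Newton–Raphson from β = 0.59:
  β = 0.590: g = 0.0245, g' = -0.309 → β = 0.669
  β = 0.669: g = 0.0005, g' = -0.297 → β = 0.671
Converged at β = 0.671.
Compositions from xᵢ = zᵢ/(1+β(Kᵢ−1)), yᵢ = Kᵢxᵢ:
  n-pentane: x = 0.085, y = 0.253
  n-hexane: x = 0.275, y = 0.357
  1-propanol: x = 0.640, y = 0.390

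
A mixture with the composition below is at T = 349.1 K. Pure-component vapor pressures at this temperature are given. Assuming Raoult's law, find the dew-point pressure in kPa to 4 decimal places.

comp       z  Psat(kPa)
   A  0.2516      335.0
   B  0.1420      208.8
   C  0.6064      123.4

At the dew point ψ → 1, so Σzᵢ/Kᵢ = 1 with Kᵢ = Pᵢˢᵃᵗ/P ⇒ 1/P = Σzᵢ/Pᵢˢᵃᵗ.
1/P = 0.2516/335.0 + 0.1420/208.8 + 0.6064/123.4 = 0.0063452 ⇒ P = 157.5989 kPa

Pdew = 157.5989 kPa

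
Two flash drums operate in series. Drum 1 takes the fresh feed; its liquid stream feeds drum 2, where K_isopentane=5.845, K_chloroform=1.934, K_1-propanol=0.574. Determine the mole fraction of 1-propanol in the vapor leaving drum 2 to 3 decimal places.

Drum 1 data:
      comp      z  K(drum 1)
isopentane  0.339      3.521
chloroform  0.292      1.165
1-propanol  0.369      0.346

Drum 1:
Rachford–Rice: g(ψ₁) = Σ zᵢ(Kᵢ−1)/(1+ψ₁(Kᵢ−1)) = 0.
g(0) = ΣzᵢKᵢ − 1 = 0.661 and g(1) = 1 − Σzᵢ/Kᵢ = -0.413, so a root lies in (0, 1).
Newton–Raphson from ψ₁ = 0.5:
  ψ₁ = 0.500: g = 0.0640, g' = -0.777 → ψ₁ = 0.582
  ψ₁ = 0.582: g = 0.0004, g' = -0.772 → ψ₁ = 0.583
Converged at ψ₁ = 0.583.
Drum-1 compositions:
  isopentane: x = 0.137, y = 0.483
  chloroform: x = 0.266, y = 0.310
  1-propanol: x = 0.596, y = 0.206
Drum-2 feed = drum-1 liquid: z₂ = (0.1373, 0.2664, 0.5964).
Drum 2:
Material balance + equilibrium reduce to Σ zᵢ(Kᵢ−1)/(1+ψ₂(Kᵢ−1)) = 0.
Feasibility: ΣzᵢKᵢ = 1.660, Σzᵢ/Kᵢ = 1.200 — both > 1, two phases present.
Iterate (Newton) starting at ψ₂ = 0.39:
  ψ₂ = 0.390: g = 0.1079, g' = -0.666 → ψ₂ = 0.552
  ψ₂ = 0.552: g = 0.0131, g' = -0.525 → ψ₂ = 0.577
Converged at ψ₂ = 0.577.
  isopentane: x = 0.036, y = 0.211
  chloroform: x = 0.173, y = 0.335
  1-propanol: x = 0.791, y = 0.454

y_1-propanol (drum 2) = 0.454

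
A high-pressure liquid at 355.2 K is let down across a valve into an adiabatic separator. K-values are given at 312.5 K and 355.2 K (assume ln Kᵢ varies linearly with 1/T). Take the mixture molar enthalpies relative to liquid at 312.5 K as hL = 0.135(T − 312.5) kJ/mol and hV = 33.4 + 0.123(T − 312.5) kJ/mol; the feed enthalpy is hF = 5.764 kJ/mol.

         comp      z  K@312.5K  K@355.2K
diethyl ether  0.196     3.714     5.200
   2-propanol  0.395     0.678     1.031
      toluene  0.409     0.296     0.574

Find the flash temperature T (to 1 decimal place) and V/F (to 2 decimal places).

T = 320.0 K, V/F = 0.14

Adiabatic flash: solve Rachford–Rice at each trial T, then check hF = ψ·hV(T) + (1−ψ)·hL(T).
  T = 312.5 K: K = (3.714, 0.678, 0.296), RR gives ψ = 0.081, H_out = 2.709 kJ/mol
  T = 355.2 K: K = (5.200, 1.031, 0.574), RR gives ψ = 0.629, H_out = 26.454 kJ/mol
  T = 333.9 K: K = (4.444, 0.848, 0.421), RR gives ψ = 0.278, H_out = 12.103 kJ/mol
  T = 323.2 K: K = (4.075, 0.761, 0.355), RR gives ψ = 0.171, H_out = 7.138 kJ/mol
  T = 317.9 K: K = (3.895, 0.719, 0.325), RR gives ψ = 0.125, H_out = 4.903 kJ/mol
  T = 320.5 K: K = (3.983, 0.740, 0.340), RR gives ψ = 0.147, H_out = 5.987 kJ/mol
  T = 319.2 K: K = (3.939, 0.729, 0.332), RR gives ψ = 0.136, H_out = 5.442 kJ/mol
Linear interpolation between T = 319.2 (H_out = 5.442) and T = 320.5 (H_out = 5.987) on hF = 5.764 gives T ≈ 320.0 K, at which ψ = 0.14.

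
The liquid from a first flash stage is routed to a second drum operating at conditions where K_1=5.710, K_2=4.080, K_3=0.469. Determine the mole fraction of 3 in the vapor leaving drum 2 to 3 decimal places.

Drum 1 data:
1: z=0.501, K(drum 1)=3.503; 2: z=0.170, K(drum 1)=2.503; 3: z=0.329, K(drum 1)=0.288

Drum 1:
Rachford–Rice: g(ψ₁) = Σ zᵢ(Kᵢ−1)/(1+ψ₁(Kᵢ−1)) = 0.
Feasibility: ΣzᵢKᵢ = 2.275, Σzᵢ/Kᵢ = 1.353 — both > 1, two phases present.
Iterate (Newton) starting at ψ₁ = 0.55:
  ψ₁ = 0.550: g = 0.2825, g' = -1.121 → ψ₁ = 0.802
  ψ₁ = 0.802: g = -0.0131, g' = -1.332 → ψ₁ = 0.792
Converged at ψ₁ = 0.792.
Drum-1 compositions:
  1: x = 0.168, y = 0.588
  2: x = 0.078, y = 0.194
  3: x = 0.754, y = 0.217
Drum-2 feed = drum-1 liquid: z₂ = (0.1680, 0.0776, 0.7544).
Drum 2:
Material balance + equilibrium reduce to Σ zᵢ(Kᵢ−1)/(1+ψ₂(Kᵢ−1)) = 0.
g(0) = ΣzᵢKᵢ − 1 = 0.630 and g(1) = 1 − Σzᵢ/Kᵢ = -0.657, so a root lies in (0, 1).
Newton iteration, ψ₂⁰ = 0.5:
  ψ₂ = 0.500: g = -0.2154, g' = -0.839 → ψ₂ = 0.243
  ψ₂ = 0.243: g = 0.0452, g' = -1.330 → ψ₂ = 0.277
  ψ₂ = 0.277: g = 0.0022, g' = -1.207 → ψ₂ = 0.279
Converged at ψ₂ = 0.279.
  1: x = 0.073, y = 0.414
  2: x = 0.042, y = 0.170
  3: x = 0.886, y = 0.415

y_3 (drum 2) = 0.415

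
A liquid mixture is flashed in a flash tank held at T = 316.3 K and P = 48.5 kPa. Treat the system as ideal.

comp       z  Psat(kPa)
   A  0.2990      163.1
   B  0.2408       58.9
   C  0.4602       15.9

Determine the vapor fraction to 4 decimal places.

Raoult's law: Kᵢ = Pᵢˢᵃᵗ/P = Pᵢˢᵃᵗ/48.5.
  K_A = 163.1/48.5 = 3.362887, K_B = 58.9/48.5 = 1.214433, K_C = 15.9/48.5 = 0.327835
Material balance + equilibrium reduce to Σ zᵢ(Kᵢ−1)/(1+ψ(Kᵢ−1)) = 0.
Check two-phase: ΣzᵢKᵢ = 1.4488 > 1 and Σzᵢ/Kᵢ = 1.6909 > 1, so g(0) = 0.4488 > 0 and g(1) = -0.6909 < 0.
Newton iteration, ψ⁰ = 0.55:
  ψ = 0.5500: g = -0.13734, g' = -0.8479 → ψ = 0.3880
  ψ = 0.3880: g = -0.00223, g' = -0.8443 → ψ = 0.3854
Converged at ψ = 0.3854.

ψ = 0.3854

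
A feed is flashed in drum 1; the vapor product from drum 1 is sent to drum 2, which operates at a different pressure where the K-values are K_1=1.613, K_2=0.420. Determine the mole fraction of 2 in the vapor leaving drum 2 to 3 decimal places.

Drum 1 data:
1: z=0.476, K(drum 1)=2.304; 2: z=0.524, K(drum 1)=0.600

Drum 1:
Rachford–Rice: g(ψ₁) = Σ zᵢ(Kᵢ−1)/(1+ψ₁(Kᵢ−1)) = 0.
Feasibility: ΣzᵢKᵢ = 1.411, Σzᵢ/Kᵢ = 1.080 — both > 1, two phases present.
Iterate (Newton) starting at ψ₁ = 0.63:
  ψ₁ = 0.630: g = 0.0605, g' = -0.394 → ψ₁ = 0.784
  ψ₁ = 0.784: g = 0.0017, g' = -0.376 → ψ₁ = 0.788
Converged at ψ₁ = 0.788.
Drum-1 compositions:
  1: x = 0.235, y = 0.541
  2: x = 0.765, y = 0.459
Drum-2 feed = drum-1 vapor: z₂ = (0.5408, 0.4592).
Drum 2:
Binary case is linear: z₁(K₁−1)(1+ψ₂(K₂−1)) + z₂(K₂−1)(1+ψ₂(K₁−1)) = 0
⇒ ψ₂ = [z₁(K₁−1)+z₂(K₂−1)] / [−(K₁−1)(K₂−1)] = 0.0652/0.3555 = 0.183
  1: x = 0.486, y = 0.784
  2: x = 0.514, y = 0.216

y_2 (drum 2) = 0.216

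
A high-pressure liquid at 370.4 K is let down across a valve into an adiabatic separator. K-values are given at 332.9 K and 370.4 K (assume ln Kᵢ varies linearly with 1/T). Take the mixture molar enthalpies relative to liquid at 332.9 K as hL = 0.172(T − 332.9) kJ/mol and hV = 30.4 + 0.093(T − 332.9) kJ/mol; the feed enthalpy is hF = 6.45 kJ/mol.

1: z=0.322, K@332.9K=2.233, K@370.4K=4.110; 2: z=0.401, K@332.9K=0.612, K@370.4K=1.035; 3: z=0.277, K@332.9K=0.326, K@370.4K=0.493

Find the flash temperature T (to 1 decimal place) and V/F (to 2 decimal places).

T = 337.1 K, V/F = 0.19

Adiabatic flash: solve Rachford–Rice at each trial T, then check hF = ψ·hV(T) + (1−ψ)·hL(T).
  T = 332.9 K: K = (2.233, 0.612, 0.326), RR gives ψ = 0.086, H_out = 2.605 kJ/mol
  T = 370.4 K: K = (4.110, 1.035, 0.493), RR gives ψ = 0.941, H_out = 32.272 kJ/mol
  T = 351.6 K: K = (3.077, 0.807, 0.405), RR gives ψ = 0.514, H_out = 18.079 kJ/mol
  T = 342.2 K: K = (2.630, 0.705, 0.364), RR gives ψ = 0.308, H_out = 10.749 kJ/mol
  T = 337.5 K: K = (2.424, 0.657, 0.345), RR gives ψ = 0.200, H_out = 6.812 kJ/mol
  T = 335.2 K: K = (2.327, 0.634, 0.335), RR gives ψ = 0.145, H_out = 4.764 kJ/mol
Linear interpolation between T = 335.2 (H_out = 4.764) and T = 337.5 (H_out = 6.812) on hF = 6.45 gives T ≈ 337.1 K, at which ψ = 0.19.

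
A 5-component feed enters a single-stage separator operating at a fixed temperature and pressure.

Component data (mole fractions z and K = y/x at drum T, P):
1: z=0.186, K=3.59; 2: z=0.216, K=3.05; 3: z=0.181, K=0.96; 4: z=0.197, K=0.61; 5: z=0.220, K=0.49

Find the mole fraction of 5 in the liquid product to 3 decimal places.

x_5 = 0.382

Let ψ = V/F and solve Σ zᵢ(Kᵢ−1)/(1+ψ(Kᵢ−1)) = 0.
g(0) = ΣzᵢKᵢ − 1 = 0.728 and g(1) = 1 − Σzᵢ/Kᵢ = -0.083, so a root lies in (0, 1).
Iterate (Newton) starting at ψ = 0.5:
  ψ = 0.500: g = 0.1751, g' = -0.608 → ψ = 0.788
  ψ = 0.788: g = 0.0217, g' = -0.490 → ψ = 0.832
Converged at ψ = 0.832.
Compositions from xᵢ = zᵢ/(1+ψ(Kᵢ−1)), yᵢ = Kᵢxᵢ:
  1: x = 0.059, y = 0.212
  2: x = 0.080, y = 0.243
  3: x = 0.187, y = 0.180
  4: x = 0.292, y = 0.178
  5: x = 0.382, y = 0.187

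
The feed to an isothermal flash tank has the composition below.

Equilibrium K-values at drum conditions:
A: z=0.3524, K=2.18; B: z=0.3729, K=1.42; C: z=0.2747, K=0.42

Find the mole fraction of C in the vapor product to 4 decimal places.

Material balance + equilibrium reduce to Σ zᵢ(Kᵢ−1)/(1+V/F(Kᵢ−1)) = 0.
Feasibility: ΣzᵢKᵢ = 1.4131, Σzᵢ/Kᵢ = 1.0783 — both > 1, two phases present.
Newton iteration, V/F⁰ = 0.42:
  V/F = 0.4200: g = 0.20053, g' = -0.4284 → V/F = 0.8881
  V/F = 0.8881: g = -0.01145, g' = -0.5449 → V/F = 0.8671
  V/F = 0.8671: g = -0.00017, g' = -0.5292 → V/F = 0.8668
Converged at V/F = 0.8668.
Compositions from xᵢ = zᵢ/(1+V/F(Kᵢ−1)), yᵢ = Kᵢxᵢ:
  A: x = 0.1742, y = 0.3798
  B: x = 0.2734, y = 0.3882
  C: x = 0.5524, y = 0.2320

y_C = 0.2320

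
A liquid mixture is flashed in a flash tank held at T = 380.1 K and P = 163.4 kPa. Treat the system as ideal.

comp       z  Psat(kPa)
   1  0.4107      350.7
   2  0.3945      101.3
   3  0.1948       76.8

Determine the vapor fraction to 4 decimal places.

ψ = 0.4358

Raoult's law: Kᵢ = Pᵢˢᵃᵗ/P = Pᵢˢᵃᵗ/163.4.
  K_1 = 350.7/163.4 = 2.146267, K_2 = 101.3/163.4 = 0.619951, K_3 = 76.8/163.4 = 0.470012
Let ψ = V/F and solve Σ zᵢ(Kᵢ−1)/(1+ψ(Kᵢ−1)) = 0.
Feasibility: ΣzᵢKᵢ = 1.2176, Σzᵢ/Kᵢ = 1.2422 — both > 1, two phases present.
Newton iteration, ψ⁰ = 0.32:
  ψ = 0.3200: g = 0.04942, g' = -0.4421 → ψ = 0.4318
  ψ = 0.4318: g = 0.00167, g' = -0.4150 → ψ = 0.4358
Converged at ψ = 0.4358.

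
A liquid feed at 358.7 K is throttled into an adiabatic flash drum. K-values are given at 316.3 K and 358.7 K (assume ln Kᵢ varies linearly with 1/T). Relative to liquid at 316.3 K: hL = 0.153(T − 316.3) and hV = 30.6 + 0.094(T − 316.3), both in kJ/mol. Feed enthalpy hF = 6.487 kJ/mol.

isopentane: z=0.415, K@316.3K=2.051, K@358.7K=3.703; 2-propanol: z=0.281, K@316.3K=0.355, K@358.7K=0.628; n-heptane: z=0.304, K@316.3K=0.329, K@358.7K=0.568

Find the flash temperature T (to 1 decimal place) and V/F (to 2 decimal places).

T = 321.9 K, V/F = 0.19

Adiabatic flash: solve Rachford–Rice at each trial T, then check hF = ψ·hV(T) + (1−ψ)·hL(T).
  T = 316.3 K: K = (2.051, 0.355, 0.329), RR gives ψ = 0.074, H_out = 2.252 kJ/mol
  T = 358.7 K: K = (3.703, 0.628, 0.568), RR gives ψ = 0.810, H_out = 29.251 kJ/mol
  T = 337.5 K: K = (2.807, 0.481, 0.440), RR gives ψ = 0.444, H_out = 16.266 kJ/mol
  T = 326.9 K: K = (2.412, 0.415, 0.382), RR gives ψ = 0.275, H_out = 9.862 kJ/mol
  T = 321.6 K: K = (2.227, 0.384, 0.355), RR gives ψ = 0.181, H_out = 6.294 kJ/mol
  T = 324.2 K: K = (2.317, 0.399, 0.368), RR gives ψ = 0.228, H_out = 8.091 kJ/mol
  T = 322.9 K: K = (2.272, 0.392, 0.362), RR gives ψ = 0.205, H_out = 7.205 kJ/mol
Linear interpolation between T = 321.6 (H_out = 6.294) and T = 322.9 (H_out = 7.205) on hF = 6.487 gives T ≈ 321.9 K, at which ψ = 0.19.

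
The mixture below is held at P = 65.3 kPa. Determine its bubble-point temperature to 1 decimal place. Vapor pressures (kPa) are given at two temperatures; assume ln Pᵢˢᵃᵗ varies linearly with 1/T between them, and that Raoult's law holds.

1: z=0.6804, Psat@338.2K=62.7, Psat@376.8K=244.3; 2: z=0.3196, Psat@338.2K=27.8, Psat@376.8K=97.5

T = 344.4 K

Bubble-point temperature: ΣzᵢPᵢˢᵃᵗ(T) = P. Interpolate ln Pᵢˢᵃᵗ = aᵢ + bᵢ/T.
  T = 338.2 K: ΣzᵢPᵢˢᵃᵗ = 51.55 kPa
  T = 376.8 K: ΣzᵢPᵢˢᵃᵗ = 197.38 kPa
  T = 357.5 K: ΣzᵢPᵢˢᵃᵗ = 104.57 kPa
  T = 347.9 K: ΣzᵢPᵢˢᵃᵗ = 74.27 kPa
  T = 343.0 K: ΣzᵢPᵢˢᵃᵗ = 61.92 kPa
  T = 345.4 K: ΣzᵢPᵢˢᵃᵗ = 67.73 kPa
Interpolating between 343.0 K and 345.4 K gives T ≈ 344.4 K.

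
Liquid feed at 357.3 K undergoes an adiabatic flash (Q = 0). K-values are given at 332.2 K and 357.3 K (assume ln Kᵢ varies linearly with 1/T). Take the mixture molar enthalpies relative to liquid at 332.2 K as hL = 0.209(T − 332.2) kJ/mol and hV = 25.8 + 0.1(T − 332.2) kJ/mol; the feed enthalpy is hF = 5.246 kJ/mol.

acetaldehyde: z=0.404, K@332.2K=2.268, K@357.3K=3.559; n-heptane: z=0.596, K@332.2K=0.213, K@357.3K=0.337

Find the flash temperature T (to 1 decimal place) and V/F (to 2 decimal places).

Adiabatic flash: solve Rachford–Rice at each trial T, then check hF = ψ·hV(T) + (1−ψ)·hL(T).
  T = 332.2 K: K = (2.268, 0.213), RR gives ψ = 0.043, H_out = 1.117 kJ/mol
  T = 357.3 K: K = (3.559, 0.337), RR gives ψ = 0.376, H_out = 13.928 kJ/mol
  T = 344.8 K: K = (2.867, 0.270), RR gives ψ = 0.235, H_out = 8.362 kJ/mol
  T = 338.5 K: K = (2.556, 0.241), RR gives ψ = 0.149, H_out = 5.054 kJ/mol
  T = 341.6 K: K = (2.706, 0.255), RR gives ψ = 0.193, H_out = 6.742 kJ/mol
  T = 340.1 K: K = (2.632, 0.248), RR gives ψ = 0.172, H_out = 5.942 kJ/mol
Linear interpolation between T = 338.5 (H_out = 5.054) and T = 340.1 (H_out = 5.942) on hF = 5.246 gives T ≈ 338.8 K, at which ψ = 0.15.

T = 338.8 K, V/F = 0.15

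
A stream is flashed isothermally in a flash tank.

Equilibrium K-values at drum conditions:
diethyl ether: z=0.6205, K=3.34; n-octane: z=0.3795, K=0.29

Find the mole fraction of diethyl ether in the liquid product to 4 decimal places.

Let β = V/F and solve Σ zᵢ(Kᵢ−1)/(1+β(Kᵢ−1)) = 0.
g(0) = ΣzᵢKᵢ − 1 = 1.1825 and g(1) = 1 − Σzᵢ/Kᵢ = -0.4944, so a root lies in (0, 1).
Binary case is linear: z₁(K₁−1)(1+β(K₂−1)) + z₂(K₂−1)(1+β(K₁−1)) = 0
⇒ β = [z₁(K₁−1)+z₂(K₂−1)] / [−(K₁−1)(K₂−1)] = 1.18253/1.66140 = 0.7118
Compositions from xᵢ = zᵢ/(1+β(Kᵢ−1)), yᵢ = Kᵢxᵢ:
  diethyl ether: x = 0.2328, y = 0.7775
  n-octane: x = 0.7672, y = 0.2225

x_diethyl ether = 0.2328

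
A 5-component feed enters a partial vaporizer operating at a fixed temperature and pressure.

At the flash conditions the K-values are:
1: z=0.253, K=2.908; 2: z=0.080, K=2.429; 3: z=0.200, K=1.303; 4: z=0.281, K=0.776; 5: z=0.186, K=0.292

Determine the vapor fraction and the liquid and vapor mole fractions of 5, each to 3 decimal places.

Newton–Raphson from ψ = 0.48:
  ψ = 0.480: g = 0.1027, g' = -0.554 → ψ = 0.665
  ψ = 0.665: g = -0.0012, g' = -0.587 → ψ = 0.663
Converged at ψ = 0.663.
Compositions from xᵢ = zᵢ/(1+ψ(Kᵢ−1)), yᵢ = Kᵢxᵢ:
  1: x = 0.112, y = 0.325
  2: x = 0.041, y = 0.100
  3: x = 0.167, y = 0.217
  4: x = 0.330, y = 0.256
  5: x = 0.351, y = 0.102

ψ = 0.663, x_5 = 0.351, y_5 = 0.102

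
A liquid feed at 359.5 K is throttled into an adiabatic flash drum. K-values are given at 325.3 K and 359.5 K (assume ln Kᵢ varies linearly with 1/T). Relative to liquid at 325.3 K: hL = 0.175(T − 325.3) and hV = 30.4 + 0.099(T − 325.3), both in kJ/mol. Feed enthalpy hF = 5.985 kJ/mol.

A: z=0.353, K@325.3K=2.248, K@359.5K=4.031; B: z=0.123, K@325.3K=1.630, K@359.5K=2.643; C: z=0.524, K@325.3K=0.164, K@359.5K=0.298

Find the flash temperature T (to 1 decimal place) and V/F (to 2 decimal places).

T = 330.4 K, V/F = 0.17

Adiabatic flash: solve Rachford–Rice at each trial T, then check hF = ψ·hV(T) + (1−ψ)·hL(T).
  T = 325.3 K: K = (2.248, 1.630, 0.164), RR gives ψ = 0.085, H_out = 2.593 kJ/mol
  T = 359.5 K: K = (4.031, 2.643, 0.298), RR gives ψ = 0.475, H_out = 19.195 kJ/mol
  T = 342.4 K: K = (3.054, 2.101, 0.224), RR gives ψ = 0.318, H_out = 12.233 kJ/mol
  T = 333.9 K: K = (2.633, 1.858, 0.193), RR gives ψ = 0.219, H_out = 8.009 kJ/mol
  T = 329.6 K: K = (2.435, 1.742, 0.178), RR gives ψ = 0.158, H_out = 5.494 kJ/mol
  T = 331.8 K: K = (2.535, 1.801, 0.185), RR gives ψ = 0.190, H_out = 6.821 kJ/mol
Linear interpolation between T = 329.6 (H_out = 5.494) and T = 331.8 (H_out = 6.821) on hF = 5.985 gives T ≈ 330.4 K, at which ψ = 0.17.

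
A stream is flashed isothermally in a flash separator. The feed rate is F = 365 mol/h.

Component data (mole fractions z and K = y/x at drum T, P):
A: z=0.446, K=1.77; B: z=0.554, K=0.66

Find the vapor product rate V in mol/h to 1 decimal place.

Material balance + equilibrium reduce to Σ zᵢ(Kᵢ−1)/(1+V/F(Kᵢ−1)) = 0.
g(0) = ΣzᵢKᵢ − 1 = 0.155 and g(1) = 1 − Σzᵢ/Kᵢ = -0.091, so a root lies in (0, 1).
Binary case is linear: z₁(K₁−1)(1+V/F(K₂−1)) + z₂(K₂−1)(1+V/F(K₁−1)) = 0
⇒ V/F = [z₁(K₁−1)+z₂(K₂−1)] / [−(K₁−1)(K₂−1)] = 0.1551/0.2618 = 0.592
Then V = V/F·F = 0.5923·365 = 216.2 mol/h and L = F − V = 148.8 mol/h.

V = 216.2 mol/h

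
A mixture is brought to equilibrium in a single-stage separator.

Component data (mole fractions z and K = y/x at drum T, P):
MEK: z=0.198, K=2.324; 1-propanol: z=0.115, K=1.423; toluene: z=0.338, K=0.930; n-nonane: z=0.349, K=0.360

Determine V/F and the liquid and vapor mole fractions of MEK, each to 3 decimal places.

Material balance + equilibrium reduce to Σ zᵢ(Kᵢ−1)/(1+V/F(Kᵢ−1)) = 0.
g(0) = ΣzᵢKᵢ − 1 = 0.064 and g(1) = 1 − Σzᵢ/Kᵢ = -0.499, so a root lies in (0, 1).
Newton–Raphson from V/F = 0.5:
  V/F = 0.500: g = -0.1551, g' = -0.451 → V/F = 0.156
  V/F = 0.156: g = -0.0091, g' = -0.435 → V/F = 0.135
Converged at V/F = 0.135.
Compositions from xᵢ = zᵢ/(1+V/F(Kᵢ−1)), yᵢ = Kᵢxᵢ:
  MEK: x = 0.168, y = 0.390
  1-propanol: x = 0.109, y = 0.155
  toluene: x = 0.341, y = 0.317
  n-nonane: x = 0.382, y = 0.138

V/F = 0.135, x_MEK = 0.168, y_MEK = 0.390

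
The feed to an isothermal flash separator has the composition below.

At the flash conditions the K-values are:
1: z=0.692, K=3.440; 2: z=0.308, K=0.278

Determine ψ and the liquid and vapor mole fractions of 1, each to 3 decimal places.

ψ = 0.832, x_1 = 0.228, y_1 = 0.785

Iterate (Newton) starting at ψ = 0.33:
  ψ = 0.330: g = 0.6434, g' = -1.541 → ψ = 0.748
  ψ = 0.748: g = 0.1148, g' = -1.274 → ψ = 0.838
  ψ = 0.838: g = -0.0079, g' = -1.472 → ψ = 0.832
Converged at ψ = 0.832.
Compositions from xᵢ = zᵢ/(1+ψ(Kᵢ−1)), yᵢ = Kᵢxᵢ:
  1: x = 0.228, y = 0.785
  2: x = 0.772, y = 0.215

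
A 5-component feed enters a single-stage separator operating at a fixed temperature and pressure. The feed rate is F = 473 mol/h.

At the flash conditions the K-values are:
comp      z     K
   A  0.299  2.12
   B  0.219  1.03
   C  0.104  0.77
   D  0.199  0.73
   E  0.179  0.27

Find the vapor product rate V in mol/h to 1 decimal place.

Iterate (Newton) starting at V/F = 0.39:
  V/F = 0.390: g = -0.0294, g' = -0.393 → V/F = 0.315
Converged at V/F = 0.315.
Then V = V/F·F = 0.3146·473 = 148.8 mol/h and L = F − V = 324.2 mol/h.

V = 148.8 mol/h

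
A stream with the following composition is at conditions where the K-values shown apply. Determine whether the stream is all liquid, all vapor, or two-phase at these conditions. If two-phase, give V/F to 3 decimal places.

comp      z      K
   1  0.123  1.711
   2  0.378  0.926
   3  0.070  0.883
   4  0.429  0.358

ΣzᵢKᵢ = 0.776; Σzᵢ/Kᵢ = 1.758.
Since ΣzᵢKᵢ < 1 the mixture is below its bubble point — single liquid phase.

all liquid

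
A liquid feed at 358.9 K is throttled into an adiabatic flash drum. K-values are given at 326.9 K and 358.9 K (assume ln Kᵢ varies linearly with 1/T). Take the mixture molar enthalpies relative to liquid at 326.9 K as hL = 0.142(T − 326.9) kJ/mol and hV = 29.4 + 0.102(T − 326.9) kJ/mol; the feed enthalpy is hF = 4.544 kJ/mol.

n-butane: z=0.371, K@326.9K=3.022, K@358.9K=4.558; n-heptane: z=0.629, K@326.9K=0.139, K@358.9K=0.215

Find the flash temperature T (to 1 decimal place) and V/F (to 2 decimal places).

Adiabatic flash: solve Rachford–Rice at each trial T, then check hF = ψ·hV(T) + (1−ψ)·hL(T).
  T = 326.9 K: K = (3.022, 0.139), RR gives ψ = 0.120, H_out = 3.523 kJ/mol
  T = 358.9 K: K = (4.558, 0.215), RR gives ψ = 0.296, H_out = 12.863 kJ/mol
  T = 342.9 K: K = (3.747, 0.175), RR gives ψ = 0.221, H_out = 8.615 kJ/mol
  T = 334.9 K: K = (3.374, 0.156), RR gives ψ = 0.175, H_out = 6.217 kJ/mol
  T = 330.9 K: K = (3.195, 0.147), RR gives ψ = 0.149, H_out = 4.914 kJ/mol
  T = 328.9 K: K = (3.108, 0.143), RR gives ψ = 0.135, H_out = 4.231 kJ/mol
Linear interpolation between T = 328.9 (H_out = 4.231) and T = 330.9 (H_out = 4.914) on hF = 4.544 gives T ≈ 329.8 K, at which ψ = 0.14.

T = 329.8 K, V/F = 0.14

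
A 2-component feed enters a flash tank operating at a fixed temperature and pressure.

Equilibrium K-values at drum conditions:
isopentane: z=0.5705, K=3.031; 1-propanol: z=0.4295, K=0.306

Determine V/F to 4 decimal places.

Material balance + equilibrium reduce to Σ zᵢ(Kᵢ−1)/(1+V/F(Kᵢ−1)) = 0.
Feasibility: ΣzᵢKᵢ = 1.8606, Σzᵢ/Kᵢ = 1.5918 — both > 1, two phases present.
Binary case is linear: z₁(K₁−1)(1+V/F(K₂−1)) + z₂(K₂−1)(1+V/F(K₁−1)) = 0
⇒ V/F = [z₁(K₁−1)+z₂(K₂−1)] / [−(K₁−1)(K₂−1)] = 0.86061/1.40951 = 0.6106

V/F = 0.6106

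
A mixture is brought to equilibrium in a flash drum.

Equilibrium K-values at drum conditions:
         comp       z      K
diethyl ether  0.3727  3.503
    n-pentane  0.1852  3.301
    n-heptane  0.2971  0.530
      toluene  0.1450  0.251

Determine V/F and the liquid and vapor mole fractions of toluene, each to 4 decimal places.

Newton–Raphson from V/F = 0.5:
  V/F = 0.5000: g = 0.25633, g' = -0.9927 → V/F = 0.7582
  V/F = 0.7582: g = 0.00889, g' = -1.0023 → V/F = 0.7671
  V/F = 0.7671: g = -0.00004, g' = -1.0120 → V/F = 0.7670
Converged at V/F = 0.7670.
Compositions from xᵢ = zᵢ/(1+V/F(Kᵢ−1)), yᵢ = Kᵢxᵢ:
  diethyl ether: x = 0.1276, y = 0.4471
  n-pentane: x = 0.0670, y = 0.2211
  n-heptane: x = 0.4646, y = 0.2462
  toluene: x = 0.3408, y = 0.0855

V/F = 0.7670, x_toluene = 0.3408, y_toluene = 0.0855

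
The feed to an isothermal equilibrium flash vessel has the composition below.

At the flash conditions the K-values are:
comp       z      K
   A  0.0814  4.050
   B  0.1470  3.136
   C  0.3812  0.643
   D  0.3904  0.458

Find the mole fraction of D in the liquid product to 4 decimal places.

Iterate (Newton) starting at β = 0.37:
  β = 0.3700: g = -0.12945, g' = -0.6203 → β = 0.1613
  β = 0.1613: g = 0.02365, g' = -0.9036 → β = 0.1875
  β = 0.1875: g = 0.00077, g' = -0.8463 → β = 0.1884
Converged at β = 0.1884.
Compositions from xᵢ = zᵢ/(1+β(Kᵢ−1)), yᵢ = Kᵢxᵢ:
  A: x = 0.0517, y = 0.2094
  B: x = 0.1048, y = 0.3287
  C: x = 0.4087, y = 0.2628
  D: x = 0.4348, y = 0.1991

x_D = 0.4348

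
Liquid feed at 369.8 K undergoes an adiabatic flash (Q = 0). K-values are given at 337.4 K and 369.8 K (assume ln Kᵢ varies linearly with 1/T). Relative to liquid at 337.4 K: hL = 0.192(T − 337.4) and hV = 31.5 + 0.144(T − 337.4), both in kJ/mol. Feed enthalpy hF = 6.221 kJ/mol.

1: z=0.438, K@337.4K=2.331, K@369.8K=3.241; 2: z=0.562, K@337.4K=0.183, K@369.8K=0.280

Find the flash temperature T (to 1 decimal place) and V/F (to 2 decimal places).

T = 342.9 K, V/F = 0.17

Adiabatic flash: solve Rachford–Rice at each trial T, then check hF = ψ·hV(T) + (1−ψ)·hL(T).
  T = 337.4 K: K = (2.331, 0.183), RR gives ψ = 0.114, H_out = 3.587 kJ/mol
  T = 369.8 K: K = (3.241, 0.280), RR gives ψ = 0.358, H_out = 16.928 kJ/mol
  T = 353.6 K: K = (2.769, 0.229), RR gives ψ = 0.250, H_out = 10.796 kJ/mol
  T = 345.5 K: K = (2.546, 0.205), RR gives ψ = 0.187, H_out = 7.387 kJ/mol
  T = 341.4 K: K = (2.436, 0.194), RR gives ψ = 0.152, H_out = 5.523 kJ/mol
  T = 343.4 K: K = (2.489, 0.199), RR gives ψ = 0.170, H_out = 6.446 kJ/mol
Linear interpolation between T = 341.4 (H_out = 5.523) and T = 343.4 (H_out = 6.446) on hF = 6.221 gives T ≈ 342.9 K, at which ψ = 0.17.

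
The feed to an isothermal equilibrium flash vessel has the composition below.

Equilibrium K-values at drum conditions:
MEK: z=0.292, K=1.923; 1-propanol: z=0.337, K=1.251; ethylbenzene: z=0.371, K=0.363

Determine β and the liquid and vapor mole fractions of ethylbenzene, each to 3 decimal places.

β = 0.294, x_ethylbenzene = 0.456, y_ethylbenzene = 0.166

Newton iteration, β⁰ = 0.56:
  β = 0.560: g = -0.1155, g' = -0.488 → β = 0.323
  β = 0.323: g = -0.0118, g' = -0.404 → β = 0.294
Converged at β = 0.294.
Compositions from xᵢ = zᵢ/(1+β(Kᵢ−1)), yᵢ = Kᵢxᵢ:
  MEK: x = 0.230, y = 0.442
  1-propanol: x = 0.314, y = 0.393
  ethylbenzene: x = 0.456, y = 0.166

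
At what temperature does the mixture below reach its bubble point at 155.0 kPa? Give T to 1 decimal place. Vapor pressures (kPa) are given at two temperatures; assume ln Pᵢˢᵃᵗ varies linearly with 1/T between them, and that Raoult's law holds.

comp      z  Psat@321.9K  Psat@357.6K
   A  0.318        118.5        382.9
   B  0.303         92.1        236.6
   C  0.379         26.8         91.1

Bubble-point temperature: ΣzᵢPᵢˢᵃᵗ(T) = P. Interpolate ln Pᵢˢᵃᵗ = aᵢ + bᵢ/T.
  T = 321.9 K: ΣzᵢPᵢˢᵃᵗ = 75.75 kPa
  T = 357.6 K: ΣzᵢPᵢˢᵃᵗ = 227.98 kPa
  T = 339.8 K: ΣzᵢPᵢˢᵃᵗ = 135.25 kPa
  T = 348.7 K: ΣzᵢPᵢˢᵃᵗ = 176.71 kPa
  T = 344.2 K: ΣzᵢPᵢˢᵃᵗ = 154.62 kPa
  T = 346.4 K: ΣzᵢPᵢˢᵃᵗ = 165.12 kPa
Interpolating between 344.2 K and 346.4 K gives T ≈ 344.3 K.

T = 344.3 K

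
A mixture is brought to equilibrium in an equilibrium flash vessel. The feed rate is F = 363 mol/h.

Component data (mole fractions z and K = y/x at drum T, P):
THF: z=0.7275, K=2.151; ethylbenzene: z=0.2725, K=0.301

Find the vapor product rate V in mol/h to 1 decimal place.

V = 291.9 mol/h

Rachford–Rice: g(V/F) = Σ zᵢ(Kᵢ−1)/(1+V/F(Kᵢ−1)) = 0.
Feasibility: ΣzᵢKᵢ = 1.6469, Σzᵢ/Kᵢ = 1.2435 — both > 1, two phases present.
Iterate (Newton) starting at V/F = 0.31:
  V/F = 0.3100: g = 0.37398, g' = -0.7405 → V/F = 0.8150
  V/F = 0.8150: g = -0.01060, g' = -0.9757 → V/F = 0.8041
  V/F = 0.8041: g = -0.00012, g' = -0.9543 → V/F = 0.8040
Converged at V/F = 0.8040.
Then V = V/F·F = 0.8040·363 = 291.9 mol/h and L = F − V = 71.1 mol/h.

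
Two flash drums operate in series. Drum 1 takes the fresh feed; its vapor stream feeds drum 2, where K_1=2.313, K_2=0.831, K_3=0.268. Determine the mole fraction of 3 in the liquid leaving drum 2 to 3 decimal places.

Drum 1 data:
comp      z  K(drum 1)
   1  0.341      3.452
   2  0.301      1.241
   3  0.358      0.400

Drum 1:
Iterate (Newton) starting at ψ₁ = 0.5:
  ψ₁ = 0.500: g = 0.1335, g' = -0.691 → ψ₁ = 0.693
  ψ₁ = 0.693: g = 0.0041, g' = -0.672 → ψ₁ = 0.699
Converged at ψ₁ = 0.699.
Drum-1 compositions:
  1: x = 0.126, y = 0.434
  2: x = 0.258, y = 0.320
  3: x = 0.617, y = 0.247
Drum-2 feed = drum-1 vapor: z₂ = (0.4336, 0.3197, 0.2467).
Drum 2:
Let ψ₂ = V/F and solve Σ zᵢ(Kᵢ−1)/(1+ψ₂(Kᵢ−1)) = 0.
Check two-phase: ΣzᵢKᵢ = 1.335 > 1 and Σzᵢ/Kᵢ = 1.493 > 1, so g(0) = 0.335 > 0 and g(1) = -0.493 < 0.
Newton iteration, ψ₂⁰ = 0.5:
  ψ₂ = 0.500: g = -0.0002, g' = -0.612 → ψ₂ = 0.500
Converged at ψ₂ = 0.500.
  1: x = 0.262, y = 0.606
  2: x = 0.349, y = 0.290
  3: x = 0.389, y = 0.104

x_3 (drum 2) = 0.389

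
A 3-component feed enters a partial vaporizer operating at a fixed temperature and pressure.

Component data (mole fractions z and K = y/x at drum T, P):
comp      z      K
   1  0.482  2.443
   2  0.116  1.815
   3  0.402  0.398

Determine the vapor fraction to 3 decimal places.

ψ = 0.683

Newton iteration, ψ⁰ = 0.65:
  ψ = 0.650: g = 0.0231, g' = -0.693 → ψ = 0.683
Converged at ψ = 0.683.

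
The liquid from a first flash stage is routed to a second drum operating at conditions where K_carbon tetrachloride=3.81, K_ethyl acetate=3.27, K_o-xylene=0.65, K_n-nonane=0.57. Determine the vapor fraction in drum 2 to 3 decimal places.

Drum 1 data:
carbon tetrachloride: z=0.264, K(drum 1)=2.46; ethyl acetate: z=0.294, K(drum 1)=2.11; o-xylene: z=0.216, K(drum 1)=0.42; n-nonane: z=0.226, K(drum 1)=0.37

Drum 1:
Rachford–Rice: g(ψ₁) = Σ zᵢ(Kᵢ−1)/(1+ψ₁(Kᵢ−1)) = 0.
g(0) = ΣzᵢKᵢ − 1 = 0.444 and g(1) = 1 − Σzᵢ/Kᵢ = -0.372, so a root lies in (0, 1).
Newton iteration, ψ₁⁰ = 0.54:
  ψ₁ = 0.540: g = 0.0214, g' = -0.678 → ψ₁ = 0.572
  ψ₁ = 0.572: g = -0.0001, g' = -0.684 → ψ₁ = 0.571
Converged at ψ₁ = 0.571.
Drum-1 compositions:
  carbon tetrachloride: x = 0.144, y = 0.354
  ethyl acetate: x = 0.180, y = 0.380
  o-xylene: x = 0.323, y = 0.136
  n-nonane: x = 0.353, y = 0.131
Drum-2 feed = drum-1 liquid: z₂ = (0.1439, 0.1799, 0.3231, 0.3531).
Drum 2:
Newton–Raphson from ψ₂ = 0.5:
  ψ₂ = 0.500: g = 0.0290, g' = -0.564 → ψ₂ = 0.551
  ψ₂ = 0.551: g = 0.0009, g' = -0.531 → ψ₂ = 0.553
Converged at ψ₂ = 0.553.
  carbon tetrachloride: x = 0.056, y = 0.215
  ethyl acetate: x = 0.080, y = 0.261
  o-xylene: x = 0.401, y = 0.260
  n-nonane: x = 0.463, y = 0.264

V/F (drum 2) = 0.553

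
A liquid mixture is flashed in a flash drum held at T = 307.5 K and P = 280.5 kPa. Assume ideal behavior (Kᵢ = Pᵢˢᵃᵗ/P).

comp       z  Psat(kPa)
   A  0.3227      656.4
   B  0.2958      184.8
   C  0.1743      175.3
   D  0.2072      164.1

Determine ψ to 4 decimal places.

ψ = 0.3600

Raoult's law: Kᵢ = Pᵢˢᵃᵗ/P = Pᵢˢᵃᵗ/280.5.
  K_A = 656.4/280.5 = 2.340107, K_B = 184.8/280.5 = 0.658824, K_C = 175.3/280.5 = 0.624955, K_D = 164.1/280.5 = 0.585027
Newton–Raphson from ψ = 0.37:
  ψ = 0.3700: g = -0.00388, g' = -0.3870 → ψ = 0.3600
Converged at ψ = 0.3600.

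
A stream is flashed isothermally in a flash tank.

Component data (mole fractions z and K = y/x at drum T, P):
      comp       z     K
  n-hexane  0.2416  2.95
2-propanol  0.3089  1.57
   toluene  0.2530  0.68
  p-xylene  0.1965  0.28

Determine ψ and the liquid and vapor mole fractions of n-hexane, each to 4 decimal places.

Rachford–Rice: g(ψ) = Σ zᵢ(Kᵢ−1)/(1+ψ(Kᵢ−1)) = 0.
Feasibility: ΣzᵢKᵢ = 1.4248, Σzᵢ/Kᵢ = 1.3525 — both > 1, two phases present.
Iterate (Newton) starting at ψ = 0.5:
  ψ = 0.5000: g = 0.05812, g' = -0.5817 → ψ = 0.5999
  ψ = 0.5999: g = -0.00092, g' = -0.6062 → ψ = 0.5984
Converged at ψ = 0.5984.
Compositions from xᵢ = zᵢ/(1+ψ(Kᵢ−1)), yᵢ = Kᵢxᵢ:
  n-hexane: x = 0.1115, y = 0.3289
  2-propanol: x = 0.2303, y = 0.3616
  toluene: x = 0.3129, y = 0.2128
  p-xylene: x = 0.3452, y = 0.0967

ψ = 0.5984, x_n-hexane = 0.1115, y_n-hexane = 0.3289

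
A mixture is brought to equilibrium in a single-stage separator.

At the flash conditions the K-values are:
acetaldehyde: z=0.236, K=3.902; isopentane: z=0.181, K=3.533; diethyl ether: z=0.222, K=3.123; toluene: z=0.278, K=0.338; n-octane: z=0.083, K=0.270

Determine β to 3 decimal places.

β = 0.796

Iterate (Newton) starting at β = 0.5:
  β = 0.500: g = 0.3398, g' = -1.174 → β = 0.789
  β = 0.789: g = 0.0086, g' = -1.233 → β = 0.796
Converged at β = 0.796.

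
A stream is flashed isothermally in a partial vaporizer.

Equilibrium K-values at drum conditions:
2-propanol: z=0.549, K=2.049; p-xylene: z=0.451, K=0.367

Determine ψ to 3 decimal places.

Iterate (Newton) starting at ψ = 0.5:
  ψ = 0.500: g = -0.0399, g' = -0.647 → ψ = 0.438
  ψ = 0.438: g = -0.0006, g' = -0.630 → ψ = 0.437
Converged at ψ = 0.437.

ψ = 0.437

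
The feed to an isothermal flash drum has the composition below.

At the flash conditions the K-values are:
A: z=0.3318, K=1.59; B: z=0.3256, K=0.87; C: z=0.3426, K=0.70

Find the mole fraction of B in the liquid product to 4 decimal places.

Let ψ = V/F and solve Σ zᵢ(Kᵢ−1)/(1+ψ(Kᵢ−1)) = 0.
g(0) = ΣzᵢKᵢ − 1 = 0.0507 and g(1) = 1 − Σzᵢ/Kᵢ = -0.0724, so a root lies in (0, 1).
Newton–Raphson from ψ = 0.5:
  ψ = 0.5000: g = -0.01502, g' = -0.1178 → ψ = 0.3725
  ψ = 0.3725: g = 0.00029, g' = -0.1228 → ψ = 0.3749
Converged at ψ = 0.3749.
Compositions from xᵢ = zᵢ/(1+ψ(Kᵢ−1)), yᵢ = Kᵢxᵢ:
  A: x = 0.2717, y = 0.4320
  B: x = 0.3423, y = 0.2978
  C: x = 0.3860, y = 0.2702

x_B = 0.3423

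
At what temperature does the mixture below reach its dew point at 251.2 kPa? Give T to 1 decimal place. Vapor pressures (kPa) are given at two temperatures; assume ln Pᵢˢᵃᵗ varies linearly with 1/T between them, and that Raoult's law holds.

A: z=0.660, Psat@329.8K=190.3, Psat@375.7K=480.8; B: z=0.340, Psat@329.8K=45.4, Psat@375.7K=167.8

Dew-point temperature: Σzᵢ·P/Pᵢˢᵃᵗ(T) = 1. Interpolate ln Pᵢˢᵃᵗ = aᵢ + bᵢ/T.
  T = 329.8 K: ΣzᵢP/Pᵢˢᵃᵗ = 2.7524
  T = 375.7 K: ΣzᵢP/Pᵢˢᵃᵗ = 0.8538
  T = 352.8 K: ΣzᵢP/Pᵢˢᵃᵗ = 1.4678
  T = 364.2 K: ΣzᵢP/Pᵢˢᵃᵗ = 1.1102
  T = 369.9 K: ΣzᵢP/Pᵢˢᵃᵗ = 0.9725
  T = 367.0 K: ΣzᵢP/Pᵢˢᵃᵗ = 1.0397
Interpolating between 367.0 K and 369.9 K gives T ≈ 368.7 K.

T = 368.7 K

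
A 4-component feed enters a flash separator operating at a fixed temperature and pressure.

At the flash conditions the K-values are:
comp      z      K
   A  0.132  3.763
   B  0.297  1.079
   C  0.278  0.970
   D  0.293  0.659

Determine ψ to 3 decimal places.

Let ψ = V/F and solve Σ zᵢ(Kᵢ−1)/(1+ψ(Kᵢ−1)) = 0.
Check two-phase: ΣzᵢKᵢ = 1.280 > 1 and Σzᵢ/Kᵢ = 1.042 > 1, so g(0) = 0.280 > 0 and g(1) = -0.042 < 0.
Newton–Raphson from ψ = 0.53:
  ψ = 0.530: g = 0.0401, g' = -0.219 → ψ = 0.713
  ψ = 0.713: g = 0.0044, g' = -0.176 → ψ = 0.739
Converged at ψ = 0.739.

ψ = 0.739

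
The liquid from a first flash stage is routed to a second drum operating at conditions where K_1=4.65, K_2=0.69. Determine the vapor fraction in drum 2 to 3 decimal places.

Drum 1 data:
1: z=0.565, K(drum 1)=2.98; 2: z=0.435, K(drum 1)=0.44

V/F (drum 2) = 0.498

Drum 1:
Material balance + equilibrium reduce to Σ zᵢ(Kᵢ−1)/(1+ψ₁(Kᵢ−1)) = 0.
Check two-phase: ΣzᵢKᵢ = 1.875 > 1 and Σzᵢ/Kᵢ = 1.178 > 1, so g(0) = 0.875 > 0 and g(1) = -0.178 < 0.
Newton iteration, ψ₁⁰ = 0.41:
  ψ₁ = 0.410: g = 0.3013, g' = -0.905 → ψ₁ = 0.743
  ψ₁ = 0.743: g = 0.0355, g' = -0.763 → ψ₁ = 0.790
  ψ₁ = 0.790: g = -0.0003, g' = -0.775 → ψ₁ = 0.789
Converged at ψ₁ = 0.789.
Drum-1 compositions:
  1: x = 0.220, y = 0.657
  2: x = 0.780, y = 0.343
Drum-2 feed = drum-1 liquid: z₂ = (0.2205, 0.7795).
Drum 2:
Material balance + equilibrium reduce to Σ zᵢ(Kᵢ−1)/(1+ψ₂(Kᵢ−1)) = 0.
Check two-phase: ΣzᵢKᵢ = 1.563 > 1 and Σzᵢ/Kᵢ = 1.177 > 1, so g(0) = 0.563 > 0 and g(1) = -0.177 < 0.
Iterate (Newton) starting at ψ₂ = 0.36:
  ψ₂ = 0.360: g = 0.0758, g' = -0.643 → ψ₂ = 0.478
  ψ₂ = 0.478: g = 0.0096, g' = -0.493 → ψ₂ = 0.497
  ψ₂ = 0.497: g = 0.0002, g' = -0.475 → ψ₂ = 0.498
Converged at ψ₂ = 0.498.
  1: x = 0.078, y = 0.364
  2: x = 0.922, y = 0.636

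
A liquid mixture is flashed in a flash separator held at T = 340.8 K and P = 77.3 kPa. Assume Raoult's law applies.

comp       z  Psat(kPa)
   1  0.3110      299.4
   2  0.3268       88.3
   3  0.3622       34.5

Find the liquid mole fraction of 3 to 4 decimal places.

Raoult's law: Kᵢ = Pᵢˢᵃᵗ/P = Pᵢˢᵃᵗ/77.3.
  K_1 = 299.4/77.3 = 3.873221, K_2 = 88.3/77.3 = 1.142303, K_3 = 34.5/77.3 = 0.446313
Rachford–Rice: g(V/F) = Σ zᵢ(Kᵢ−1)/(1+V/F(Kᵢ−1)) = 0.
Feasibility: ΣzᵢKᵢ = 1.7395, Σzᵢ/Kᵢ = 1.1779 — both > 1, two phases present.
Iterate (Newton) starting at V/F = 0.5:
  V/F = 0.5000: g = 0.13282, g' = -0.6505 → V/F = 0.7042
  V/F = 0.7042: g = 0.00913, g' = -0.5847 → V/F = 0.7198
Converged at V/F = 0.7198.
Compositions from xᵢ = zᵢ/(1+V/F(Kᵢ−1)), yᵢ = Kᵢxᵢ:
  1: x = 0.1014, y = 0.3926
  2: x = 0.2964, y = 0.3386
  3: x = 0.6022, y = 0.2688

x_3 = 0.6022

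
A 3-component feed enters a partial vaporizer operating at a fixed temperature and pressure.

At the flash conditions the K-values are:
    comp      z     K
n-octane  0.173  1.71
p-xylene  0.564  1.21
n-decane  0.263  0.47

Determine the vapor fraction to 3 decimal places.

Newton–Raphson from ψ = 0.5:
  ψ = 0.500: g = 0.0082, g' = -0.205 → ψ = 0.540
  ψ = 0.540: g = -0.0001, g' = -0.211 → ψ = 0.539
Converged at ψ = 0.539.

ψ = 0.539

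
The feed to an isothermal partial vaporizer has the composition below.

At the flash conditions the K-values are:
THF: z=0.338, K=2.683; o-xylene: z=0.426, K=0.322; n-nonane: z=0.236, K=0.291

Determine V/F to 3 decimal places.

Material balance + equilibrium reduce to Σ zᵢ(Kᵢ−1)/(1+V/F(Kᵢ−1)) = 0.
g(0) = ΣzᵢKᵢ − 1 = 0.113 and g(1) = 1 − Σzᵢ/Kᵢ = -1.260, so a root lies in (0, 1).
Iterate (Newton) starting at V/F = 0.5:
  V/F = 0.500: g = -0.3873, g' = -1.015 → V/F = 0.119
  V/F = 0.119: g = -0.0225, g' = -1.038 → V/F = 0.097
Converged at V/F = 0.097.

V/F = 0.097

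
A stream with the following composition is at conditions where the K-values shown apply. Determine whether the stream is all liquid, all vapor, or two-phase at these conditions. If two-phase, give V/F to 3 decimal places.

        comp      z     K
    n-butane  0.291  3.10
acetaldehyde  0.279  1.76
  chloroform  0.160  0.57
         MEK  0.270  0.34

two-phase, V/F = 0.640

ΣzᵢKᵢ = 1.576; Σzᵢ/Kᵢ = 1.327.
Both exceed 1, so a two-phase solution exists.
Let ψ = V/F and solve Σ zᵢ(Kᵢ−1)/(1+ψ(Kᵢ−1)) = 0.
Newton iteration, ψ⁰ = 0.5:
  ψ = 0.500: g = 0.0981, g' = -0.700 → ψ = 0.640
Converged at ψ = 0.640.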